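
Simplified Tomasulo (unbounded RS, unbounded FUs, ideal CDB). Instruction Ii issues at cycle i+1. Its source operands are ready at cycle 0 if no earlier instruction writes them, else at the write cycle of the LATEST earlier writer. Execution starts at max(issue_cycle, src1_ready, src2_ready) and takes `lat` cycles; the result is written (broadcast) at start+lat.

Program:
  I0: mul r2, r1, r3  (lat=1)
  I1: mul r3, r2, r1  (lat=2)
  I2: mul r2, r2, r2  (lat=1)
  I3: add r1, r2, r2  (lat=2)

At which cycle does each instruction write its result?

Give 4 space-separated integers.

I0 mul r2: issue@1 deps=(None,None) exec_start@1 write@2
I1 mul r3: issue@2 deps=(0,None) exec_start@2 write@4
I2 mul r2: issue@3 deps=(0,0) exec_start@3 write@4
I3 add r1: issue@4 deps=(2,2) exec_start@4 write@6

Answer: 2 4 4 6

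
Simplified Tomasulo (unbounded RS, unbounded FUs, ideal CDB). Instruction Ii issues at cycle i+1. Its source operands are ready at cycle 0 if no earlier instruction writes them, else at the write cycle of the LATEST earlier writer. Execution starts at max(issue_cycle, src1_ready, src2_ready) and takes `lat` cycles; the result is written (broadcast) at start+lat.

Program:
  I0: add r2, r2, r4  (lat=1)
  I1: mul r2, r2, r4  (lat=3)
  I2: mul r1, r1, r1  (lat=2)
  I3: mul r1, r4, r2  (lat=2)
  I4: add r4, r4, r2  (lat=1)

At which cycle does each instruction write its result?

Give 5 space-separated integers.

I0 add r2: issue@1 deps=(None,None) exec_start@1 write@2
I1 mul r2: issue@2 deps=(0,None) exec_start@2 write@5
I2 mul r1: issue@3 deps=(None,None) exec_start@3 write@5
I3 mul r1: issue@4 deps=(None,1) exec_start@5 write@7
I4 add r4: issue@5 deps=(None,1) exec_start@5 write@6

Answer: 2 5 5 7 6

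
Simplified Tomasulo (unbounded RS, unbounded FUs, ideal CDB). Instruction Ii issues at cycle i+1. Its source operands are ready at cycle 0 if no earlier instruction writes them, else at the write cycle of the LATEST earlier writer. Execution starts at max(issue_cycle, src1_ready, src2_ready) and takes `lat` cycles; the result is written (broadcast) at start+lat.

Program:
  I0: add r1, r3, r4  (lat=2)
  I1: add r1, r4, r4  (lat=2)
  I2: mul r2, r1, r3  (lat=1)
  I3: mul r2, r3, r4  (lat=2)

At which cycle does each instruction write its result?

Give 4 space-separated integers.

I0 add r1: issue@1 deps=(None,None) exec_start@1 write@3
I1 add r1: issue@2 deps=(None,None) exec_start@2 write@4
I2 mul r2: issue@3 deps=(1,None) exec_start@4 write@5
I3 mul r2: issue@4 deps=(None,None) exec_start@4 write@6

Answer: 3 4 5 6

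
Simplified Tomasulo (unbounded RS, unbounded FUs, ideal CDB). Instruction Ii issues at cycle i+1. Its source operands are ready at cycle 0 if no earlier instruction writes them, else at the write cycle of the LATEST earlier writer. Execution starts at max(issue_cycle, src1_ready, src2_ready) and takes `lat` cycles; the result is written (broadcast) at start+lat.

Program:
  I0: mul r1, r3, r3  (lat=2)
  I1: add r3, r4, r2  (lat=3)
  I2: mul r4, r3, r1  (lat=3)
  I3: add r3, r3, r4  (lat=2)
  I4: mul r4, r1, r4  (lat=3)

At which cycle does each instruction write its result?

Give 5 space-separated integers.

I0 mul r1: issue@1 deps=(None,None) exec_start@1 write@3
I1 add r3: issue@2 deps=(None,None) exec_start@2 write@5
I2 mul r4: issue@3 deps=(1,0) exec_start@5 write@8
I3 add r3: issue@4 deps=(1,2) exec_start@8 write@10
I4 mul r4: issue@5 deps=(0,2) exec_start@8 write@11

Answer: 3 5 8 10 11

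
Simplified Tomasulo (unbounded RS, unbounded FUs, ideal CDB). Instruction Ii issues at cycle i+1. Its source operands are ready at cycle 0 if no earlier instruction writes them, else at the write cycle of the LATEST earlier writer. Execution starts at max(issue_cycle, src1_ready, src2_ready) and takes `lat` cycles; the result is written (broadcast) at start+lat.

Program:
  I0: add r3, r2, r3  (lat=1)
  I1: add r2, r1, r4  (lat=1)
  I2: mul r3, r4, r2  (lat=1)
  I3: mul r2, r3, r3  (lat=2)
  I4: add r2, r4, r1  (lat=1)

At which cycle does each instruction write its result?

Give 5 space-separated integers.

Answer: 2 3 4 6 6

Derivation:
I0 add r3: issue@1 deps=(None,None) exec_start@1 write@2
I1 add r2: issue@2 deps=(None,None) exec_start@2 write@3
I2 mul r3: issue@3 deps=(None,1) exec_start@3 write@4
I3 mul r2: issue@4 deps=(2,2) exec_start@4 write@6
I4 add r2: issue@5 deps=(None,None) exec_start@5 write@6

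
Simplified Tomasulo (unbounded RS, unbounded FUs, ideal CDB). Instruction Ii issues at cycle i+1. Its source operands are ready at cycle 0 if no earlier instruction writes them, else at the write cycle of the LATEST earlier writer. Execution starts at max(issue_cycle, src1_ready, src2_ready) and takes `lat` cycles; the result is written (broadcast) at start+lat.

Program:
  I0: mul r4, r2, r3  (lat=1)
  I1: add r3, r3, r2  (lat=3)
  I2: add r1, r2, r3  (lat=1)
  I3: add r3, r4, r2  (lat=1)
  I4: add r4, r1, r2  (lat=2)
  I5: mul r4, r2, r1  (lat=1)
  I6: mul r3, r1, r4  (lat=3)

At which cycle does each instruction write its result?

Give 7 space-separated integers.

Answer: 2 5 6 5 8 7 10

Derivation:
I0 mul r4: issue@1 deps=(None,None) exec_start@1 write@2
I1 add r3: issue@2 deps=(None,None) exec_start@2 write@5
I2 add r1: issue@3 deps=(None,1) exec_start@5 write@6
I3 add r3: issue@4 deps=(0,None) exec_start@4 write@5
I4 add r4: issue@5 deps=(2,None) exec_start@6 write@8
I5 mul r4: issue@6 deps=(None,2) exec_start@6 write@7
I6 mul r3: issue@7 deps=(2,5) exec_start@7 write@10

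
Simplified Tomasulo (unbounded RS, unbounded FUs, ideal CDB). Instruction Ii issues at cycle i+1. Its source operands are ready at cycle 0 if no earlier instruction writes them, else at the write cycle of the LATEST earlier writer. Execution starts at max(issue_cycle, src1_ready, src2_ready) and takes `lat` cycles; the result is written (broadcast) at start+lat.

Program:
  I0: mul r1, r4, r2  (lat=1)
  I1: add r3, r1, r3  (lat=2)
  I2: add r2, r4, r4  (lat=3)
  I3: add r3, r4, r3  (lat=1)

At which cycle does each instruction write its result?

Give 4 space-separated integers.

I0 mul r1: issue@1 deps=(None,None) exec_start@1 write@2
I1 add r3: issue@2 deps=(0,None) exec_start@2 write@4
I2 add r2: issue@3 deps=(None,None) exec_start@3 write@6
I3 add r3: issue@4 deps=(None,1) exec_start@4 write@5

Answer: 2 4 6 5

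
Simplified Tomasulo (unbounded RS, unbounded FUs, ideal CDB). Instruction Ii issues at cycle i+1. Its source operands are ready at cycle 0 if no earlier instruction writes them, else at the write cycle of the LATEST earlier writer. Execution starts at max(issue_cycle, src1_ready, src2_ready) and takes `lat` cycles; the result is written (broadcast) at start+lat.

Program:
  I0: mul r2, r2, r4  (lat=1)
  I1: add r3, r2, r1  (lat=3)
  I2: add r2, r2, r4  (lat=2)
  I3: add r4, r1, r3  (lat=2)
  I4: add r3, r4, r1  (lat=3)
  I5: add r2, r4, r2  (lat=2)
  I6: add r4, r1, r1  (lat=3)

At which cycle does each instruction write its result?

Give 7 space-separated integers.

I0 mul r2: issue@1 deps=(None,None) exec_start@1 write@2
I1 add r3: issue@2 deps=(0,None) exec_start@2 write@5
I2 add r2: issue@3 deps=(0,None) exec_start@3 write@5
I3 add r4: issue@4 deps=(None,1) exec_start@5 write@7
I4 add r3: issue@5 deps=(3,None) exec_start@7 write@10
I5 add r2: issue@6 deps=(3,2) exec_start@7 write@9
I6 add r4: issue@7 deps=(None,None) exec_start@7 write@10

Answer: 2 5 5 7 10 9 10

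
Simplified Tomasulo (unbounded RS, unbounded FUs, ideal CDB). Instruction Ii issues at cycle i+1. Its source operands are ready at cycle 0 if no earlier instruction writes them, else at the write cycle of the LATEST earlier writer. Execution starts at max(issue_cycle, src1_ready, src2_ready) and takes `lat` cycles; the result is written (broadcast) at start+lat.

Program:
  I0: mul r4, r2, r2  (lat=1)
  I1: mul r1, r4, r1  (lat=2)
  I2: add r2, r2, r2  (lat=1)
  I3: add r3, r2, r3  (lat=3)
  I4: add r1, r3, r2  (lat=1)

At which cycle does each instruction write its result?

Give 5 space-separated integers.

I0 mul r4: issue@1 deps=(None,None) exec_start@1 write@2
I1 mul r1: issue@2 deps=(0,None) exec_start@2 write@4
I2 add r2: issue@3 deps=(None,None) exec_start@3 write@4
I3 add r3: issue@4 deps=(2,None) exec_start@4 write@7
I4 add r1: issue@5 deps=(3,2) exec_start@7 write@8

Answer: 2 4 4 7 8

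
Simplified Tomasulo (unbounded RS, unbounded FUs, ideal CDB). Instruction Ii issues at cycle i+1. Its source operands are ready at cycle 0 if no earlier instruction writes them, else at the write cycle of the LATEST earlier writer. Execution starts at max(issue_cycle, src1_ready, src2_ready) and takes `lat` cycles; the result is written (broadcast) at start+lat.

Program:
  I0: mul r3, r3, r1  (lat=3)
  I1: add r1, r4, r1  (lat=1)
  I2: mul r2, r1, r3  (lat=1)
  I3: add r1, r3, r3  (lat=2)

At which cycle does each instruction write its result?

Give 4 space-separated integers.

I0 mul r3: issue@1 deps=(None,None) exec_start@1 write@4
I1 add r1: issue@2 deps=(None,None) exec_start@2 write@3
I2 mul r2: issue@3 deps=(1,0) exec_start@4 write@5
I3 add r1: issue@4 deps=(0,0) exec_start@4 write@6

Answer: 4 3 5 6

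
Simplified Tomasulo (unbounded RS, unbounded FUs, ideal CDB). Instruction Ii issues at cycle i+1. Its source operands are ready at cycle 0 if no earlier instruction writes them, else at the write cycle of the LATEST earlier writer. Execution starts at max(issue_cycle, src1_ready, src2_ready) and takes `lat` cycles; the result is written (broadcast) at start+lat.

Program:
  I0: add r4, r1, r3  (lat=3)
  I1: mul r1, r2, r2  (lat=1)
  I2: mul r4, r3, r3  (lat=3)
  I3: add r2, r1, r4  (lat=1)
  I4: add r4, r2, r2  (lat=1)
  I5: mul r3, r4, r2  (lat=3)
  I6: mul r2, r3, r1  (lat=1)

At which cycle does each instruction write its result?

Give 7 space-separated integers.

Answer: 4 3 6 7 8 11 12

Derivation:
I0 add r4: issue@1 deps=(None,None) exec_start@1 write@4
I1 mul r1: issue@2 deps=(None,None) exec_start@2 write@3
I2 mul r4: issue@3 deps=(None,None) exec_start@3 write@6
I3 add r2: issue@4 deps=(1,2) exec_start@6 write@7
I4 add r4: issue@5 deps=(3,3) exec_start@7 write@8
I5 mul r3: issue@6 deps=(4,3) exec_start@8 write@11
I6 mul r2: issue@7 deps=(5,1) exec_start@11 write@12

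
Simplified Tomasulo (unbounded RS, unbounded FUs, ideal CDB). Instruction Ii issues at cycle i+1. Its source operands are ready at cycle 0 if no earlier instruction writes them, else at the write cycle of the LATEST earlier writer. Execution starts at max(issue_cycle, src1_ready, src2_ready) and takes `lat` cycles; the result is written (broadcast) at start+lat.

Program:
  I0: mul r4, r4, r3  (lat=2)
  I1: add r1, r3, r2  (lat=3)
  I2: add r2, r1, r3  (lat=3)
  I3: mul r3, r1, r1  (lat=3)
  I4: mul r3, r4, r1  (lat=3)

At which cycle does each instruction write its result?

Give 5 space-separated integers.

Answer: 3 5 8 8 8

Derivation:
I0 mul r4: issue@1 deps=(None,None) exec_start@1 write@3
I1 add r1: issue@2 deps=(None,None) exec_start@2 write@5
I2 add r2: issue@3 deps=(1,None) exec_start@5 write@8
I3 mul r3: issue@4 deps=(1,1) exec_start@5 write@8
I4 mul r3: issue@5 deps=(0,1) exec_start@5 write@8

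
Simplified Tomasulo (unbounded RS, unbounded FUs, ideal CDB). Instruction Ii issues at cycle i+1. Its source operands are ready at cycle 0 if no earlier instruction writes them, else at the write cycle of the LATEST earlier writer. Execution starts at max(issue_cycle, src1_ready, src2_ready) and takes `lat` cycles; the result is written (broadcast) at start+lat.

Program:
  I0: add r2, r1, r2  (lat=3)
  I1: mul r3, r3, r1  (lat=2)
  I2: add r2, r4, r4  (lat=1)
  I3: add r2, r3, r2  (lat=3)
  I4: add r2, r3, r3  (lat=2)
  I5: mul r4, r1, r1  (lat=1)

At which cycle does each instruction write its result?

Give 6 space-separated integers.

I0 add r2: issue@1 deps=(None,None) exec_start@1 write@4
I1 mul r3: issue@2 deps=(None,None) exec_start@2 write@4
I2 add r2: issue@3 deps=(None,None) exec_start@3 write@4
I3 add r2: issue@4 deps=(1,2) exec_start@4 write@7
I4 add r2: issue@5 deps=(1,1) exec_start@5 write@7
I5 mul r4: issue@6 deps=(None,None) exec_start@6 write@7

Answer: 4 4 4 7 7 7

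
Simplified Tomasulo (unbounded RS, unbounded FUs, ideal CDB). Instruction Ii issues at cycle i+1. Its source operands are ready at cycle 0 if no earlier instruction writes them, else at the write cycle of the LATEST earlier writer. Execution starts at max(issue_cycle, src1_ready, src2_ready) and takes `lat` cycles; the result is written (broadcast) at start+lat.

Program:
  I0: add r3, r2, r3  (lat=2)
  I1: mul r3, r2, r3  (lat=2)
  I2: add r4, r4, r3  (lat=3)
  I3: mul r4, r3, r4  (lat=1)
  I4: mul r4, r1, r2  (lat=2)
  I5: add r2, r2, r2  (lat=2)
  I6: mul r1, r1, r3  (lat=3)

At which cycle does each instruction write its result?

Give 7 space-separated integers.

Answer: 3 5 8 9 7 8 10

Derivation:
I0 add r3: issue@1 deps=(None,None) exec_start@1 write@3
I1 mul r3: issue@2 deps=(None,0) exec_start@3 write@5
I2 add r4: issue@3 deps=(None,1) exec_start@5 write@8
I3 mul r4: issue@4 deps=(1,2) exec_start@8 write@9
I4 mul r4: issue@5 deps=(None,None) exec_start@5 write@7
I5 add r2: issue@6 deps=(None,None) exec_start@6 write@8
I6 mul r1: issue@7 deps=(None,1) exec_start@7 write@10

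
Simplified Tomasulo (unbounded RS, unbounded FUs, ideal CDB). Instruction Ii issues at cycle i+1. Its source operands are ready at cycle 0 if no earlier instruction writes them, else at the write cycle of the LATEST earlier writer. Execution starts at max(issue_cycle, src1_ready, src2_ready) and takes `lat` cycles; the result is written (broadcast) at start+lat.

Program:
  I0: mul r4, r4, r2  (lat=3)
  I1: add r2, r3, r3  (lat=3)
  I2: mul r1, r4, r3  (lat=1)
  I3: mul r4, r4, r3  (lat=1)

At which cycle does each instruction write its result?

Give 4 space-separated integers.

Answer: 4 5 5 5

Derivation:
I0 mul r4: issue@1 deps=(None,None) exec_start@1 write@4
I1 add r2: issue@2 deps=(None,None) exec_start@2 write@5
I2 mul r1: issue@3 deps=(0,None) exec_start@4 write@5
I3 mul r4: issue@4 deps=(0,None) exec_start@4 write@5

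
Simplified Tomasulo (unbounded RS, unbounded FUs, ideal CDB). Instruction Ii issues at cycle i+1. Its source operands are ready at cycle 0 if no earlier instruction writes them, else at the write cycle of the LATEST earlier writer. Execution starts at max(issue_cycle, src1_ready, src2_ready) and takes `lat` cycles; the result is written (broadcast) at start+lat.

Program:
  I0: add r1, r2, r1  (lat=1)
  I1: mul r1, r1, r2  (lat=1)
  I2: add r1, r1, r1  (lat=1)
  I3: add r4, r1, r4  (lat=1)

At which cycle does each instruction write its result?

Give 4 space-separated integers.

I0 add r1: issue@1 deps=(None,None) exec_start@1 write@2
I1 mul r1: issue@2 deps=(0,None) exec_start@2 write@3
I2 add r1: issue@3 deps=(1,1) exec_start@3 write@4
I3 add r4: issue@4 deps=(2,None) exec_start@4 write@5

Answer: 2 3 4 5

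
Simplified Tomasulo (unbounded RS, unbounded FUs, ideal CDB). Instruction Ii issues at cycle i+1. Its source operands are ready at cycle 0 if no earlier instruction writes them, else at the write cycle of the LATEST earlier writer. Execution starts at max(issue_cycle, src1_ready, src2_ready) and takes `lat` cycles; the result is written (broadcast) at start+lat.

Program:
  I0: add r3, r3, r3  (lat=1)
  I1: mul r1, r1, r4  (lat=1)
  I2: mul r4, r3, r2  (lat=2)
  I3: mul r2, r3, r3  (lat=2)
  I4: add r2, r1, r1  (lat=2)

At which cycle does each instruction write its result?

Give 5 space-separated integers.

I0 add r3: issue@1 deps=(None,None) exec_start@1 write@2
I1 mul r1: issue@2 deps=(None,None) exec_start@2 write@3
I2 mul r4: issue@3 deps=(0,None) exec_start@3 write@5
I3 mul r2: issue@4 deps=(0,0) exec_start@4 write@6
I4 add r2: issue@5 deps=(1,1) exec_start@5 write@7

Answer: 2 3 5 6 7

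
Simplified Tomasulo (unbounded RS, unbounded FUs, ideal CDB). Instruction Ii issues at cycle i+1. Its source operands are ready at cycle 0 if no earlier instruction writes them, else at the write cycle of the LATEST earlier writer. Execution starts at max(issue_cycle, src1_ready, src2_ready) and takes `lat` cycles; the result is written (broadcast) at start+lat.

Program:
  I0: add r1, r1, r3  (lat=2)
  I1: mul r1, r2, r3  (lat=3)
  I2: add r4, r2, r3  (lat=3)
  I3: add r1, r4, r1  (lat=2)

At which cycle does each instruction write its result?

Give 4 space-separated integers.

Answer: 3 5 6 8

Derivation:
I0 add r1: issue@1 deps=(None,None) exec_start@1 write@3
I1 mul r1: issue@2 deps=(None,None) exec_start@2 write@5
I2 add r4: issue@3 deps=(None,None) exec_start@3 write@6
I3 add r1: issue@4 deps=(2,1) exec_start@6 write@8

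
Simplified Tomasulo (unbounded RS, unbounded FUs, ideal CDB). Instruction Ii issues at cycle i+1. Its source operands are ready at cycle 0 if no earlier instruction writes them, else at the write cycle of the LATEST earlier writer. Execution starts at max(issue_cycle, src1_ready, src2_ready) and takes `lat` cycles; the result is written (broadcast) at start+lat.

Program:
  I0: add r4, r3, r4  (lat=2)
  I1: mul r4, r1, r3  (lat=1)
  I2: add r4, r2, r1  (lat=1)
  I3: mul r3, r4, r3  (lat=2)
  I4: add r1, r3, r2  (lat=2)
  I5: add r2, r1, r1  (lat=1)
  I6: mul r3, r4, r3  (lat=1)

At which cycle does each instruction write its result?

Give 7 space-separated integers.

Answer: 3 3 4 6 8 9 8

Derivation:
I0 add r4: issue@1 deps=(None,None) exec_start@1 write@3
I1 mul r4: issue@2 deps=(None,None) exec_start@2 write@3
I2 add r4: issue@3 deps=(None,None) exec_start@3 write@4
I3 mul r3: issue@4 deps=(2,None) exec_start@4 write@6
I4 add r1: issue@5 deps=(3,None) exec_start@6 write@8
I5 add r2: issue@6 deps=(4,4) exec_start@8 write@9
I6 mul r3: issue@7 deps=(2,3) exec_start@7 write@8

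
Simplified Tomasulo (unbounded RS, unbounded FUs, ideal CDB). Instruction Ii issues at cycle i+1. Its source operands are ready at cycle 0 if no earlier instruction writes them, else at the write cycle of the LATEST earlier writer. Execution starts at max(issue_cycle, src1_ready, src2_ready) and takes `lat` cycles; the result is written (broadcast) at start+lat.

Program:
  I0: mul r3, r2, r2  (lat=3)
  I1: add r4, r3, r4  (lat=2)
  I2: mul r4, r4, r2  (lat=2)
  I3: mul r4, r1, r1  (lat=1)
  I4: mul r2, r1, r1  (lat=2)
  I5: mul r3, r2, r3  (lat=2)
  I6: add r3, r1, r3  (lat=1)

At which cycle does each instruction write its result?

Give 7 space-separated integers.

I0 mul r3: issue@1 deps=(None,None) exec_start@1 write@4
I1 add r4: issue@2 deps=(0,None) exec_start@4 write@6
I2 mul r4: issue@3 deps=(1,None) exec_start@6 write@8
I3 mul r4: issue@4 deps=(None,None) exec_start@4 write@5
I4 mul r2: issue@5 deps=(None,None) exec_start@5 write@7
I5 mul r3: issue@6 deps=(4,0) exec_start@7 write@9
I6 add r3: issue@7 deps=(None,5) exec_start@9 write@10

Answer: 4 6 8 5 7 9 10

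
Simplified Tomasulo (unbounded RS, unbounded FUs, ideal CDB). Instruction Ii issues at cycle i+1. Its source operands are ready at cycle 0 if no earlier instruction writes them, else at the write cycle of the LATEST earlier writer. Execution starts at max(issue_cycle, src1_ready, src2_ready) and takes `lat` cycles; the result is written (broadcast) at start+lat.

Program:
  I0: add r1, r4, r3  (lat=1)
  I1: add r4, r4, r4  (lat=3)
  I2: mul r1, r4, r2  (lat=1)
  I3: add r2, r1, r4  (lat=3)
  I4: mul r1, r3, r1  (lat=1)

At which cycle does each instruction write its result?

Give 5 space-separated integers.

I0 add r1: issue@1 deps=(None,None) exec_start@1 write@2
I1 add r4: issue@2 deps=(None,None) exec_start@2 write@5
I2 mul r1: issue@3 deps=(1,None) exec_start@5 write@6
I3 add r2: issue@4 deps=(2,1) exec_start@6 write@9
I4 mul r1: issue@5 deps=(None,2) exec_start@6 write@7

Answer: 2 5 6 9 7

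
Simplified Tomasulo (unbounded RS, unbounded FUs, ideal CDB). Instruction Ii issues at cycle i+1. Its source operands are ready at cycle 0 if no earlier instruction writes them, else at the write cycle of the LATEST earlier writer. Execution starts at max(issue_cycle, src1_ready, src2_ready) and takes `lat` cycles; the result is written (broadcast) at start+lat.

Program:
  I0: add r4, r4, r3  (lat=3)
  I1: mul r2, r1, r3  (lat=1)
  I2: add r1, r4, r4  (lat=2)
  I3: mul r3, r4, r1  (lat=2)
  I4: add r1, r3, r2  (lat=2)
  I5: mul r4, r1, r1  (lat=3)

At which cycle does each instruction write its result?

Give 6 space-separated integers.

I0 add r4: issue@1 deps=(None,None) exec_start@1 write@4
I1 mul r2: issue@2 deps=(None,None) exec_start@2 write@3
I2 add r1: issue@3 deps=(0,0) exec_start@4 write@6
I3 mul r3: issue@4 deps=(0,2) exec_start@6 write@8
I4 add r1: issue@5 deps=(3,1) exec_start@8 write@10
I5 mul r4: issue@6 deps=(4,4) exec_start@10 write@13

Answer: 4 3 6 8 10 13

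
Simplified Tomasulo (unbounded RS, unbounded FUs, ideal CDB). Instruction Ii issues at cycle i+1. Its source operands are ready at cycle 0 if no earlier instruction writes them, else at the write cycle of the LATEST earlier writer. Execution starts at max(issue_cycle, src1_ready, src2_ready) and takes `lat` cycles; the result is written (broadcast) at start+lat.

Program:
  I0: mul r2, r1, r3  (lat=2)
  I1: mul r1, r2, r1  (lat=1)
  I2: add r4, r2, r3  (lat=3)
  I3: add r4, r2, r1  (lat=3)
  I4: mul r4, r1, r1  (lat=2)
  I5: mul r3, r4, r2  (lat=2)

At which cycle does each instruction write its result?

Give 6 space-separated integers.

Answer: 3 4 6 7 7 9

Derivation:
I0 mul r2: issue@1 deps=(None,None) exec_start@1 write@3
I1 mul r1: issue@2 deps=(0,None) exec_start@3 write@4
I2 add r4: issue@3 deps=(0,None) exec_start@3 write@6
I3 add r4: issue@4 deps=(0,1) exec_start@4 write@7
I4 mul r4: issue@5 deps=(1,1) exec_start@5 write@7
I5 mul r3: issue@6 deps=(4,0) exec_start@7 write@9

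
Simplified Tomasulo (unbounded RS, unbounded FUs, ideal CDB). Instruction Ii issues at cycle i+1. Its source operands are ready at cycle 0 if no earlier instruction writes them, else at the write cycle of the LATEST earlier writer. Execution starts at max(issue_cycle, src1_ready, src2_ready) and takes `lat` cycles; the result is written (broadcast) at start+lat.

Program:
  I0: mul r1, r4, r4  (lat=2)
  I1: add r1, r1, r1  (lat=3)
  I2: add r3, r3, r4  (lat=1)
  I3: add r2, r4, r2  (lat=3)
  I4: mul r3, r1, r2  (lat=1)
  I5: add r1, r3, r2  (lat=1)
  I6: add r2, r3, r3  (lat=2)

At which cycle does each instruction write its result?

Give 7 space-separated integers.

Answer: 3 6 4 7 8 9 10

Derivation:
I0 mul r1: issue@1 deps=(None,None) exec_start@1 write@3
I1 add r1: issue@2 deps=(0,0) exec_start@3 write@6
I2 add r3: issue@3 deps=(None,None) exec_start@3 write@4
I3 add r2: issue@4 deps=(None,None) exec_start@4 write@7
I4 mul r3: issue@5 deps=(1,3) exec_start@7 write@8
I5 add r1: issue@6 deps=(4,3) exec_start@8 write@9
I6 add r2: issue@7 deps=(4,4) exec_start@8 write@10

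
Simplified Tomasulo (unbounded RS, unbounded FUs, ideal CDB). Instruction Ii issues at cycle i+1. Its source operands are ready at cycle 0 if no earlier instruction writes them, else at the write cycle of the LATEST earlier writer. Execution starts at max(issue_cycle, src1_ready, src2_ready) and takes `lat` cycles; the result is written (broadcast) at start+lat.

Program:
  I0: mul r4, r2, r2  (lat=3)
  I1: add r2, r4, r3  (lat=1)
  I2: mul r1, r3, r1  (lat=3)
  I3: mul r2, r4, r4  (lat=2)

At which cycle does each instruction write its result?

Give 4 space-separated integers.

Answer: 4 5 6 6

Derivation:
I0 mul r4: issue@1 deps=(None,None) exec_start@1 write@4
I1 add r2: issue@2 deps=(0,None) exec_start@4 write@5
I2 mul r1: issue@3 deps=(None,None) exec_start@3 write@6
I3 mul r2: issue@4 deps=(0,0) exec_start@4 write@6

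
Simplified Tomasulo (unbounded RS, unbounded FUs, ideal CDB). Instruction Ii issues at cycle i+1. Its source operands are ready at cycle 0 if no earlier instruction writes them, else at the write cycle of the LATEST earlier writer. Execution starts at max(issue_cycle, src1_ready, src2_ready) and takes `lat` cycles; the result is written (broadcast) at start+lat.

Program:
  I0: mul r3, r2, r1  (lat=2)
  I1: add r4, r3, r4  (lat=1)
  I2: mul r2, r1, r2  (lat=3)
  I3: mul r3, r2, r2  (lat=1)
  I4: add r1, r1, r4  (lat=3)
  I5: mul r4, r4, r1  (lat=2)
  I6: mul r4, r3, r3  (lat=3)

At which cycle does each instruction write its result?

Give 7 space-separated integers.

I0 mul r3: issue@1 deps=(None,None) exec_start@1 write@3
I1 add r4: issue@2 deps=(0,None) exec_start@3 write@4
I2 mul r2: issue@3 deps=(None,None) exec_start@3 write@6
I3 mul r3: issue@4 deps=(2,2) exec_start@6 write@7
I4 add r1: issue@5 deps=(None,1) exec_start@5 write@8
I5 mul r4: issue@6 deps=(1,4) exec_start@8 write@10
I6 mul r4: issue@7 deps=(3,3) exec_start@7 write@10

Answer: 3 4 6 7 8 10 10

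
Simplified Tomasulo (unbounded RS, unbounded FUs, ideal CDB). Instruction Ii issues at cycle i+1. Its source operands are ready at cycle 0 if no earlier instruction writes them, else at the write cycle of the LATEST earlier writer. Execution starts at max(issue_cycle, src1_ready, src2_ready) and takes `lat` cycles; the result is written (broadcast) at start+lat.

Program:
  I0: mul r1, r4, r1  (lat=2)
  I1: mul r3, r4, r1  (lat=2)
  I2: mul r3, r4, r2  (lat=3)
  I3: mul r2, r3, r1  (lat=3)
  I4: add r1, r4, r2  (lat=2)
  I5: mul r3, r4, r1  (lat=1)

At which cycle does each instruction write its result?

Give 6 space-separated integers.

I0 mul r1: issue@1 deps=(None,None) exec_start@1 write@3
I1 mul r3: issue@2 deps=(None,0) exec_start@3 write@5
I2 mul r3: issue@3 deps=(None,None) exec_start@3 write@6
I3 mul r2: issue@4 deps=(2,0) exec_start@6 write@9
I4 add r1: issue@5 deps=(None,3) exec_start@9 write@11
I5 mul r3: issue@6 deps=(None,4) exec_start@11 write@12

Answer: 3 5 6 9 11 12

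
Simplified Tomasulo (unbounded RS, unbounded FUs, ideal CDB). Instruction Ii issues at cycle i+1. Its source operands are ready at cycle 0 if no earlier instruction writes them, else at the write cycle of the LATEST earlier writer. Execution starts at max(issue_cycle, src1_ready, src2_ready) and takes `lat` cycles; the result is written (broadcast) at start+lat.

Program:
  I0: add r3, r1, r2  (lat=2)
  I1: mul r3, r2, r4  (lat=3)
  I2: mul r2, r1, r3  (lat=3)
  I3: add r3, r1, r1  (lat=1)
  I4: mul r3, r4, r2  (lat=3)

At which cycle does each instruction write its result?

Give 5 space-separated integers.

Answer: 3 5 8 5 11

Derivation:
I0 add r3: issue@1 deps=(None,None) exec_start@1 write@3
I1 mul r3: issue@2 deps=(None,None) exec_start@2 write@5
I2 mul r2: issue@3 deps=(None,1) exec_start@5 write@8
I3 add r3: issue@4 deps=(None,None) exec_start@4 write@5
I4 mul r3: issue@5 deps=(None,2) exec_start@8 write@11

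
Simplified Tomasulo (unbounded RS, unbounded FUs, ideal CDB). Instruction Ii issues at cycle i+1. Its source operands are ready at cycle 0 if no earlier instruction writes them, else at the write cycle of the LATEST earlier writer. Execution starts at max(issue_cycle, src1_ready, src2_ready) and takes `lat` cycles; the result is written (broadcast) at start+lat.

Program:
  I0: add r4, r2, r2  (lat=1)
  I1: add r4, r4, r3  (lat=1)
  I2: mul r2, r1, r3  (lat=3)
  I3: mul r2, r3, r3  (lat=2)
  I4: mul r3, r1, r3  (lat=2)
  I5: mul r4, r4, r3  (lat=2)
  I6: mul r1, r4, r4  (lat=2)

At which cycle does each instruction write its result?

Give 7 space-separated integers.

I0 add r4: issue@1 deps=(None,None) exec_start@1 write@2
I1 add r4: issue@2 deps=(0,None) exec_start@2 write@3
I2 mul r2: issue@3 deps=(None,None) exec_start@3 write@6
I3 mul r2: issue@4 deps=(None,None) exec_start@4 write@6
I4 mul r3: issue@5 deps=(None,None) exec_start@5 write@7
I5 mul r4: issue@6 deps=(1,4) exec_start@7 write@9
I6 mul r1: issue@7 deps=(5,5) exec_start@9 write@11

Answer: 2 3 6 6 7 9 11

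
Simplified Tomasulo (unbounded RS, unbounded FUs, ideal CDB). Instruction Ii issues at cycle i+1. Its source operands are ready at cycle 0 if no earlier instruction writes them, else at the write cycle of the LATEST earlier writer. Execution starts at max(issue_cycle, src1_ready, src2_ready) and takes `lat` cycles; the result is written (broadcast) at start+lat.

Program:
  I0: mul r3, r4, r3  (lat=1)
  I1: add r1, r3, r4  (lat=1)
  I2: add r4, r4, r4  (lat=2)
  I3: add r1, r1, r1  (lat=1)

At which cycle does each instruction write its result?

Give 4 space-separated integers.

I0 mul r3: issue@1 deps=(None,None) exec_start@1 write@2
I1 add r1: issue@2 deps=(0,None) exec_start@2 write@3
I2 add r4: issue@3 deps=(None,None) exec_start@3 write@5
I3 add r1: issue@4 deps=(1,1) exec_start@4 write@5

Answer: 2 3 5 5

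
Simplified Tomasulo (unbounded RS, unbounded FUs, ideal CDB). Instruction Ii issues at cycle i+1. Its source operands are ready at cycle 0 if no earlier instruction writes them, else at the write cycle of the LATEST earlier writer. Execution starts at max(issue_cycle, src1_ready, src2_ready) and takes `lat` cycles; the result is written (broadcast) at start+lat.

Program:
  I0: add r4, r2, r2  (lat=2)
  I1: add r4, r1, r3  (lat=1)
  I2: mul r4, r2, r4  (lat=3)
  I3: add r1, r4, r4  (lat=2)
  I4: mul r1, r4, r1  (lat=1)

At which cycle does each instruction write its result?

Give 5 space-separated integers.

I0 add r4: issue@1 deps=(None,None) exec_start@1 write@3
I1 add r4: issue@2 deps=(None,None) exec_start@2 write@3
I2 mul r4: issue@3 deps=(None,1) exec_start@3 write@6
I3 add r1: issue@4 deps=(2,2) exec_start@6 write@8
I4 mul r1: issue@5 deps=(2,3) exec_start@8 write@9

Answer: 3 3 6 8 9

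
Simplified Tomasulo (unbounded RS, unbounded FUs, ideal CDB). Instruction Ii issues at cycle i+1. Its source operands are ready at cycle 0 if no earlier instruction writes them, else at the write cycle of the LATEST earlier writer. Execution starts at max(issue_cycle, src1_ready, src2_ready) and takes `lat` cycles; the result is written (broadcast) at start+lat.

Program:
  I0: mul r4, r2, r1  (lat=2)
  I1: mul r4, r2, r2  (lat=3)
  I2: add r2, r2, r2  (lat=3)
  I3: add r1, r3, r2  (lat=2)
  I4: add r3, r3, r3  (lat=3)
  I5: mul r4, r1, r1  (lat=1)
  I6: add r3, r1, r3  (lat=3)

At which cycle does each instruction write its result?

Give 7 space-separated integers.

I0 mul r4: issue@1 deps=(None,None) exec_start@1 write@3
I1 mul r4: issue@2 deps=(None,None) exec_start@2 write@5
I2 add r2: issue@3 deps=(None,None) exec_start@3 write@6
I3 add r1: issue@4 deps=(None,2) exec_start@6 write@8
I4 add r3: issue@5 deps=(None,None) exec_start@5 write@8
I5 mul r4: issue@6 deps=(3,3) exec_start@8 write@9
I6 add r3: issue@7 deps=(3,4) exec_start@8 write@11

Answer: 3 5 6 8 8 9 11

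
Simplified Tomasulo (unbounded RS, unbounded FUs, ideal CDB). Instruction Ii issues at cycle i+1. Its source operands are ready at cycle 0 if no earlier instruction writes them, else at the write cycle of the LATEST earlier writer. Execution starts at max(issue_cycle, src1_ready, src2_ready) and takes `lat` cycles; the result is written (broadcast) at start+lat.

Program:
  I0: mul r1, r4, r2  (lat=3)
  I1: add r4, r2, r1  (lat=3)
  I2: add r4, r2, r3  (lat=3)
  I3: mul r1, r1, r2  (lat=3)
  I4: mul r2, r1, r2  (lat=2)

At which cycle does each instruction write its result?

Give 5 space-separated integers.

Answer: 4 7 6 7 9

Derivation:
I0 mul r1: issue@1 deps=(None,None) exec_start@1 write@4
I1 add r4: issue@2 deps=(None,0) exec_start@4 write@7
I2 add r4: issue@3 deps=(None,None) exec_start@3 write@6
I3 mul r1: issue@4 deps=(0,None) exec_start@4 write@7
I4 mul r2: issue@5 deps=(3,None) exec_start@7 write@9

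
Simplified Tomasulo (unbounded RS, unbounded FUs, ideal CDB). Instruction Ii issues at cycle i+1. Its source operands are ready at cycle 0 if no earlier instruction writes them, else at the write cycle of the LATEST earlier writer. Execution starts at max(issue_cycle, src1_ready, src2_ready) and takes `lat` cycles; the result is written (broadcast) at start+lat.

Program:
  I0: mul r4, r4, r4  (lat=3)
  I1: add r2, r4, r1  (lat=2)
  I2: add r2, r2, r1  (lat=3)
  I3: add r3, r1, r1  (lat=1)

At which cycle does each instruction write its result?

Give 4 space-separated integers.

I0 mul r4: issue@1 deps=(None,None) exec_start@1 write@4
I1 add r2: issue@2 deps=(0,None) exec_start@4 write@6
I2 add r2: issue@3 deps=(1,None) exec_start@6 write@9
I3 add r3: issue@4 deps=(None,None) exec_start@4 write@5

Answer: 4 6 9 5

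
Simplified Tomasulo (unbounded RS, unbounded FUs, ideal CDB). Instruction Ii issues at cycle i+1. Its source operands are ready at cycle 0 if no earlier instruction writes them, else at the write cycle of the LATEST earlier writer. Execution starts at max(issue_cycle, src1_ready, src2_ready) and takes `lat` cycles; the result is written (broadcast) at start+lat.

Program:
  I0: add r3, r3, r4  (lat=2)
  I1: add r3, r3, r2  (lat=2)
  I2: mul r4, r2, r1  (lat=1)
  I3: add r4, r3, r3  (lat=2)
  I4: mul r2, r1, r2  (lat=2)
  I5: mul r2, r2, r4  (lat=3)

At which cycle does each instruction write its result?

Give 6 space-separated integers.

Answer: 3 5 4 7 7 10

Derivation:
I0 add r3: issue@1 deps=(None,None) exec_start@1 write@3
I1 add r3: issue@2 deps=(0,None) exec_start@3 write@5
I2 mul r4: issue@3 deps=(None,None) exec_start@3 write@4
I3 add r4: issue@4 deps=(1,1) exec_start@5 write@7
I4 mul r2: issue@5 deps=(None,None) exec_start@5 write@7
I5 mul r2: issue@6 deps=(4,3) exec_start@7 write@10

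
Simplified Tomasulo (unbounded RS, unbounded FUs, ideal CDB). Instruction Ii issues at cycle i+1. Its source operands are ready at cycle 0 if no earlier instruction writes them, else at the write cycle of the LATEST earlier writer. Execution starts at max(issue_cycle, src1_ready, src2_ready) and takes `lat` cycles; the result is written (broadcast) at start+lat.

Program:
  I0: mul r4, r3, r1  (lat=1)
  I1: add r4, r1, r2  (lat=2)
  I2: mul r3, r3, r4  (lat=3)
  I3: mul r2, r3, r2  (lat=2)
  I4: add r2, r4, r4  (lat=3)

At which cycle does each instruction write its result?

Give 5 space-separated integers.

I0 mul r4: issue@1 deps=(None,None) exec_start@1 write@2
I1 add r4: issue@2 deps=(None,None) exec_start@2 write@4
I2 mul r3: issue@3 deps=(None,1) exec_start@4 write@7
I3 mul r2: issue@4 deps=(2,None) exec_start@7 write@9
I4 add r2: issue@5 deps=(1,1) exec_start@5 write@8

Answer: 2 4 7 9 8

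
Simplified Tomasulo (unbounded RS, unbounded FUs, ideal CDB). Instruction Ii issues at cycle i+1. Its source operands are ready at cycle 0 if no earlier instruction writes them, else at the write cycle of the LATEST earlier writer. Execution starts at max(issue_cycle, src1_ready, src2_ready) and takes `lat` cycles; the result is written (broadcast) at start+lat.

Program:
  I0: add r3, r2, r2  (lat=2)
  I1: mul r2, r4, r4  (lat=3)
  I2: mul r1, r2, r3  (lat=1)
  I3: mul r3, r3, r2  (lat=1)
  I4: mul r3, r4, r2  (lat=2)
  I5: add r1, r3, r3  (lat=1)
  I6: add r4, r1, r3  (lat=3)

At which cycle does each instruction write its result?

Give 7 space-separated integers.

Answer: 3 5 6 6 7 8 11

Derivation:
I0 add r3: issue@1 deps=(None,None) exec_start@1 write@3
I1 mul r2: issue@2 deps=(None,None) exec_start@2 write@5
I2 mul r1: issue@3 deps=(1,0) exec_start@5 write@6
I3 mul r3: issue@4 deps=(0,1) exec_start@5 write@6
I4 mul r3: issue@5 deps=(None,1) exec_start@5 write@7
I5 add r1: issue@6 deps=(4,4) exec_start@7 write@8
I6 add r4: issue@7 deps=(5,4) exec_start@8 write@11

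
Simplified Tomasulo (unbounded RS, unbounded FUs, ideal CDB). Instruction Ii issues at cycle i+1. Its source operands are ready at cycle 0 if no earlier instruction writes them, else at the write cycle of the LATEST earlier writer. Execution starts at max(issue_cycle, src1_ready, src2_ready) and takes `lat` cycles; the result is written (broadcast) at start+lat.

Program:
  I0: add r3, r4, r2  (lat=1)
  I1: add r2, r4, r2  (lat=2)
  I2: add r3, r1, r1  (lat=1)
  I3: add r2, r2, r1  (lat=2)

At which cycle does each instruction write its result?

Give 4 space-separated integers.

Answer: 2 4 4 6

Derivation:
I0 add r3: issue@1 deps=(None,None) exec_start@1 write@2
I1 add r2: issue@2 deps=(None,None) exec_start@2 write@4
I2 add r3: issue@3 deps=(None,None) exec_start@3 write@4
I3 add r2: issue@4 deps=(1,None) exec_start@4 write@6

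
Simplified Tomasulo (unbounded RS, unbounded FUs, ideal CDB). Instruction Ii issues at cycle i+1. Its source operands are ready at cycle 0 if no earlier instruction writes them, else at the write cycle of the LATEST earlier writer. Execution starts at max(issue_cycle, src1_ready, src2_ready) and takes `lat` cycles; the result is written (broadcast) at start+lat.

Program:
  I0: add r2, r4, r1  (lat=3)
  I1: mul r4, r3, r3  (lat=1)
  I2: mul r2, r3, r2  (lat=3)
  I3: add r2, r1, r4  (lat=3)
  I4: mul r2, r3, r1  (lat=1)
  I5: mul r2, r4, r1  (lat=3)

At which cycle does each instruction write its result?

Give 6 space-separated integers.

Answer: 4 3 7 7 6 9

Derivation:
I0 add r2: issue@1 deps=(None,None) exec_start@1 write@4
I1 mul r4: issue@2 deps=(None,None) exec_start@2 write@3
I2 mul r2: issue@3 deps=(None,0) exec_start@4 write@7
I3 add r2: issue@4 deps=(None,1) exec_start@4 write@7
I4 mul r2: issue@5 deps=(None,None) exec_start@5 write@6
I5 mul r2: issue@6 deps=(1,None) exec_start@6 write@9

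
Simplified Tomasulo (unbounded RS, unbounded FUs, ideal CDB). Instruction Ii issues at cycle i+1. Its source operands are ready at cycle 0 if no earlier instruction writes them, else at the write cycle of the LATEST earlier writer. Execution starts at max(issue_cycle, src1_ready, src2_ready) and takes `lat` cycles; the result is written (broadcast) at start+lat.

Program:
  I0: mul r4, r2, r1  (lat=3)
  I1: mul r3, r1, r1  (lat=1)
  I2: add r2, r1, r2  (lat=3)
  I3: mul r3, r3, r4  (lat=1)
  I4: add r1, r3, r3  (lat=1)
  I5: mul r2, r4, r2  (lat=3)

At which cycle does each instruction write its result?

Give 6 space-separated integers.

I0 mul r4: issue@1 deps=(None,None) exec_start@1 write@4
I1 mul r3: issue@2 deps=(None,None) exec_start@2 write@3
I2 add r2: issue@3 deps=(None,None) exec_start@3 write@6
I3 mul r3: issue@4 deps=(1,0) exec_start@4 write@5
I4 add r1: issue@5 deps=(3,3) exec_start@5 write@6
I5 mul r2: issue@6 deps=(0,2) exec_start@6 write@9

Answer: 4 3 6 5 6 9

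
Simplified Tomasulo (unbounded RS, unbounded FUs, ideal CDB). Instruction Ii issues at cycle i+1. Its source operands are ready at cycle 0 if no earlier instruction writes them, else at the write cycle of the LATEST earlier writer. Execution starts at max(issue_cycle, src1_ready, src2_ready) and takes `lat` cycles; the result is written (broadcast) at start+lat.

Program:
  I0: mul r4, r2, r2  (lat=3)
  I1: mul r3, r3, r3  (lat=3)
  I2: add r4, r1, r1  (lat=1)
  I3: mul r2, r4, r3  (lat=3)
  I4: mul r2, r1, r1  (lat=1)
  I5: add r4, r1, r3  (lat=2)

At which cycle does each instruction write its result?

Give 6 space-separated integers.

Answer: 4 5 4 8 6 8

Derivation:
I0 mul r4: issue@1 deps=(None,None) exec_start@1 write@4
I1 mul r3: issue@2 deps=(None,None) exec_start@2 write@5
I2 add r4: issue@3 deps=(None,None) exec_start@3 write@4
I3 mul r2: issue@4 deps=(2,1) exec_start@5 write@8
I4 mul r2: issue@5 deps=(None,None) exec_start@5 write@6
I5 add r4: issue@6 deps=(None,1) exec_start@6 write@8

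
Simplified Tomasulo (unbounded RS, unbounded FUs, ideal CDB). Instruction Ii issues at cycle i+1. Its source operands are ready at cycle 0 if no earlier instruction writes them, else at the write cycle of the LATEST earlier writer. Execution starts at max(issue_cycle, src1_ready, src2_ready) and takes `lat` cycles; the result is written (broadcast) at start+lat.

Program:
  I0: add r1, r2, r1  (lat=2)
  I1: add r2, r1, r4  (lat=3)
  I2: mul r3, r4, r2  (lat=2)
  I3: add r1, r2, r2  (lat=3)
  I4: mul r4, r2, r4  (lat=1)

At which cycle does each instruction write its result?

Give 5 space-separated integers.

Answer: 3 6 8 9 7

Derivation:
I0 add r1: issue@1 deps=(None,None) exec_start@1 write@3
I1 add r2: issue@2 deps=(0,None) exec_start@3 write@6
I2 mul r3: issue@3 deps=(None,1) exec_start@6 write@8
I3 add r1: issue@4 deps=(1,1) exec_start@6 write@9
I4 mul r4: issue@5 deps=(1,None) exec_start@6 write@7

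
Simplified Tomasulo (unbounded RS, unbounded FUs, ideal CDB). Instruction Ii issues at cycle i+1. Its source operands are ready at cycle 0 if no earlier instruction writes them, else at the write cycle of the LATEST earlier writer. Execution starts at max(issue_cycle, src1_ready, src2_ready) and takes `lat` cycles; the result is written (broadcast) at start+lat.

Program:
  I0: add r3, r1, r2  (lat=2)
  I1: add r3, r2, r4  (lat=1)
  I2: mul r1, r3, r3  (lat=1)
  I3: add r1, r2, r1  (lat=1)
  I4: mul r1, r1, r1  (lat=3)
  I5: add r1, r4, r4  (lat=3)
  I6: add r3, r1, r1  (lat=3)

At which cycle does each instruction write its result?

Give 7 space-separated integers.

I0 add r3: issue@1 deps=(None,None) exec_start@1 write@3
I1 add r3: issue@2 deps=(None,None) exec_start@2 write@3
I2 mul r1: issue@3 deps=(1,1) exec_start@3 write@4
I3 add r1: issue@4 deps=(None,2) exec_start@4 write@5
I4 mul r1: issue@5 deps=(3,3) exec_start@5 write@8
I5 add r1: issue@6 deps=(None,None) exec_start@6 write@9
I6 add r3: issue@7 deps=(5,5) exec_start@9 write@12

Answer: 3 3 4 5 8 9 12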